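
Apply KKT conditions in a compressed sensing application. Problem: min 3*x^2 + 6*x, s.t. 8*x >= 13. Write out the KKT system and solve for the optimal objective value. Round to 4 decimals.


Step 1: Try lambda = 0 (constraint inactive).
x_unc = -6/(2*3) = -1.0
Check: 8*-1.0 = -8.0 < 13 -- violated!
Step 2: Constraint must be active: 8*x = 13
x* = 13/8 = 1.625
lambda = (2*3*1.625 + 6)/8 = 1.9688
Step 3: Compute optimal value.
f(x*) = 3*1.625^2 + 6*1.625 = 17.6719


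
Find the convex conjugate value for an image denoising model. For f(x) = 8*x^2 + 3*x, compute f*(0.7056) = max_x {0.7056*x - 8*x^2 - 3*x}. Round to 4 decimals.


f*(y) = sup_x {y*x - a*x^2 - b*x} = sup_x {(y-b)*x - a*x^2}
FOC: (y - b) - 2a*x = 0 => x* = (y - b)/(2a)
x* = (0.7056 - 3)/(2*8) = -0.1434
f*(0.7056) = (y-b)^2/(4a) = (0.7056 - 3)^2/(4*8)
= 5.2643/32 = 0.1645


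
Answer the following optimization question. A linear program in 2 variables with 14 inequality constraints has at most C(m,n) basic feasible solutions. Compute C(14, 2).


Each vertex corresponds to some choice of n active constraints out of m, so the number of vertices is at most C(m, n) = m! / (n!(m-n)!).
m = 14, n = 2
Numerator: 14 * 13
Denominator: 2! = 2
C(14, 2) = 91


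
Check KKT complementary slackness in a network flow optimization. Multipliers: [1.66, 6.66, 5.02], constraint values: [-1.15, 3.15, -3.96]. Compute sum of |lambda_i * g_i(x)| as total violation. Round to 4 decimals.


KKT complementary slackness check:
lambda_1 * g_1 = 1.66 * -1.15 = -1.909
lambda_2 * g_2 = 6.66 * 3.15 = 20.979
lambda_3 * g_3 = 5.02 * -3.96 = -19.8792
Total violation = 1.909 + 20.979 + 19.8792 = 42.7672


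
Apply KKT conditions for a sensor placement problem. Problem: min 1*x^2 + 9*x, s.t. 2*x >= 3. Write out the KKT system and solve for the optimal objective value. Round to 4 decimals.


Step 1: Try lambda = 0 (constraint inactive).
x_unc = -9/(2*1) = -4.5
Check: 2*-4.5 = -9.0 < 3 -- violated!
Step 2: Constraint must be active: 2*x = 3
x* = 3/2 = 1.5
lambda = (2*1*1.5 + 9)/2 = 6.0
Step 3: Compute optimal value.
f(x*) = 1*1.5^2 + 9*1.5 = 15.75


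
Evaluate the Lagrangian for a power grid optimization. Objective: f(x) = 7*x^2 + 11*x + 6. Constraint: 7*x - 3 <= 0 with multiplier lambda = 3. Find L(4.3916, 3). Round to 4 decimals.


Step 1: Evaluate f(x).
f(4.3916) = 7*4.3916^2 + 11*4.3916 + 6 = 189.3107
Step 2: Evaluate g(x).
g(4.3916) = 7*4.3916 - 3 = 27.7412
Step 3: Compute Lagrangian.
L = 189.3107 + 3*27.7412 = 272.5343


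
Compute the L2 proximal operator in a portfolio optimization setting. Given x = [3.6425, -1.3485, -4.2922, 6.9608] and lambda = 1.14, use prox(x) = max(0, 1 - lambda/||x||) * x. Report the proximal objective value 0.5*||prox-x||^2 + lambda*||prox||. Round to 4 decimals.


Step 1: Compute ||x||.
||x|| = 9.0533
Step 2: Compute scaling factor.
scale = max(0, 1 - 1.14/9.0533) = 0.8741
Step 3: prox(x) = [3.1838, -1.1787, -3.7517, 6.0843]
||prox(x)|| = 7.9133
Step 4: Proximal objective.
0.5*||prox-x||^2 = 0.6498
lambda*||prox|| = 9.0212
Total = 9.6709


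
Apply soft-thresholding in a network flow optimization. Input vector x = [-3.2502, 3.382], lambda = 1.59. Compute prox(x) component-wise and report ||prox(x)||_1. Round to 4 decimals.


Soft-thresholding with lambda = 1.59:
prox(-3.2502) = sign(-3.2502)*max(|-3.2502| - 1.59, 0) = -1.6602
prox(3.382) = sign(3.382)*max(|3.382| - 1.59, 0) = 1.792
prox(x) = [-1.6602, 1.792]
||prox(x)||_1 = 1.6602 + 1.792 = 3.4522


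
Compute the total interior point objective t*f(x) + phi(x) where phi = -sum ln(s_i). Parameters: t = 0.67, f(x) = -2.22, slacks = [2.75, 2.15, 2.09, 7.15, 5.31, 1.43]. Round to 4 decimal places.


Step 1: Compute log-barrier.
ln values: [1.0116, 0.7655, 0.7372, 1.9671, 1.6696, 0.3577]
phi = -(1.0116 + 0.7655 + 0.7372 + 1.9671 + 1.6696 + 0.3577) = -6.5086
Step 2: Compute augmented objective.
t*f(x) = 0.67*-2.22 = -1.4874
Total = -1.4874 - 6.5086 = -7.996


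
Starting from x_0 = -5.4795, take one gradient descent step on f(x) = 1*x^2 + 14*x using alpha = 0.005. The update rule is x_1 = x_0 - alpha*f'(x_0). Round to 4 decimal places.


We compute the gradient at x_0 and apply the update.
f'(x) = 2*x + 14
f'(-5.4795) = 2*-5.4795 + 14 = 3.041
x_1 = -5.4795 - 0.005*3.041 = -5.4947


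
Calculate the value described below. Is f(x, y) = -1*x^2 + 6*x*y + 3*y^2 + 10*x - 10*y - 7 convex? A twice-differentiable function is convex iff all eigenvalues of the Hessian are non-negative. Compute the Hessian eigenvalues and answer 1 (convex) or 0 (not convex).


The Hessian of f(x,y) = -1*x^2 + 6*x*y + 3*y^2 + 10*x - 10*y - 7 is:
H = [[-2, 6], [6, 6]]
Trace = -2 + 6 = 4
Determinant = -2*6 - (6)^2 = -48
Discriminant = (4)^2 - 4*-48 = 208.0
Eigenvalues: lambda_1 = -5.2111, lambda_2 = 9.2111
The function is not convex.

0


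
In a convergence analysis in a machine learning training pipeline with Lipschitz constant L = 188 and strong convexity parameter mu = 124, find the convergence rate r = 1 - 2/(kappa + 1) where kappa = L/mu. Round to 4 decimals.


Step 1: Compute the condition number.
kappa = L/mu = 188/124 = 1.5161
Step 2: Compute the convergence rate.
r = 1 - 2/(kappa + 1) = 1 - 2*mu/(L + mu) = (L - mu)/(L + mu) = 64/312 = 0.2051


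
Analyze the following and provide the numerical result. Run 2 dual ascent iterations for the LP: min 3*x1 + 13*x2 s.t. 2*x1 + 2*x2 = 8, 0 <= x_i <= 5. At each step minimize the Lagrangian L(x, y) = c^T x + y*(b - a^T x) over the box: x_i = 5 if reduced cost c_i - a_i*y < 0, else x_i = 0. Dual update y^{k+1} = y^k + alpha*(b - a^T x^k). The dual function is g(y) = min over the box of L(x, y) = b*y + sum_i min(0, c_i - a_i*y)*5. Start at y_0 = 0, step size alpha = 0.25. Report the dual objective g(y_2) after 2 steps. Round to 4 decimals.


Dual ascent for LP: min 3*x1 + 13*x2, 2*x1 + 2*x2 = 8, 0 <= x_i <= 5
Step 1: y^k = 0.0, reduced costs: (3.0, 13.0)
  x^k = (0.0, 0.0), subgradient = b - a^T x = 8.0
  y^{k+1} = 0.0 + 0.25*8.0 = 2.0
Step 2: y^k = 2.0, reduced costs: (-1.0, 9.0)
  x^k = (5.0, 0.0), subgradient = b - a^T x = -2.0
  y^{k+1} = 2.0 + 0.25*-2.0 = 1.5
Dual objective at y_2 = 1.5: reduced costs (0.0, 10.0), box minimizer x = (0.0, 0.0)
g(y_2) = b*y + (c1 - a1*y)*x1 + (c2 - a2*y)*x2 = 8*1.5 + 0.0*0.0 + 10.0*0.0 = 12.0 + 0.0 + 0.0 = 12.0


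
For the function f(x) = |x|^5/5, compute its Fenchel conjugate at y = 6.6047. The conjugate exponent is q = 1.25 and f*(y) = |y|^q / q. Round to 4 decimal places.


The conjugate exponent q satisfies 1/p + 1/q = 1.
p = 5, so q = 5/(5 - 1) = 1.25
|y|^q = 6.6047^1.25 = 10.5881
f*(6.6047) = 10.5881 / 1.25 = 8.4704


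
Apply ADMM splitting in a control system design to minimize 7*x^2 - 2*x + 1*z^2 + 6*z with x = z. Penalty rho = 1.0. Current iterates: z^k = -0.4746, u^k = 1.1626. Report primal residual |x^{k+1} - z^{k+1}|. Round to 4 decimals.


ADMM iteration with rho = 1.0, z^k = -0.4746, u^k = 1.1626
Step 1: x-update.
Minimize 7*x^2 - 2*x + (1.0/2)*(x + 0.4746 + 1.1626)^2
FOC: (2*7 + 1.0)*x = 2 + 1.0*(-0.4746 - 1.1626)
x^{k+1} = 0.0242
Step 2: z-update.
Minimize 1*z^2 + 6*z + (1.0/2)*(0.0242 - z + 1.1626)^2
FOC: (2*1 + 1.0)*z = -6 + 1.0*(0.0242 + 1.1626)
z^{k+1} = -1.6044
Step 3: u-update.
u^{k+1} = 1.1626 + 0.0242 + 1.6044 = 2.7912
Step 4: Primal residual = |0.0242 + 1.6044| = 1.6286


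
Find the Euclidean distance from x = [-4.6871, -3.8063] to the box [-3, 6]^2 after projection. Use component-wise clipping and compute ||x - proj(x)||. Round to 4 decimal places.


Project each component onto [-3, 6].
clip(-4.6871) = -3.0, clip(-3.8063) = -3.0
Projection = [-3.0, -3.0]
Squared diffs: [2.8463, 0.6501]
Distance = sqrt(3.4964) = 1.8699


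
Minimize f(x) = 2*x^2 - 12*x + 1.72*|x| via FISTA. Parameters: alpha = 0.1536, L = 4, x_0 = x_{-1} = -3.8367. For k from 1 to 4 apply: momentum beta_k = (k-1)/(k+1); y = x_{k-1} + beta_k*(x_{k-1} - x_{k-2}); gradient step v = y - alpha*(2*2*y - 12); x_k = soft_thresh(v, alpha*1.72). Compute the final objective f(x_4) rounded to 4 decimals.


FISTA on f(x) = 2*x^2 - 12*x + 1.72*|x|
L = 4, alpha = 0.1536
Iteration 1: beta = 0.0, y = -3.8367 + 0.0*(-3.8367 + 3.8367) = -3.8367
  grad(y) = -27.3468, v = y - alpha*grad = 0.3638
  prox(v) = soft_thresh(0.3638, 0.2642) = 0.0996
Iteration 2: beta = 0.3333, y = 0.0996 + 0.3333*(0.0996 + 3.8367) = 1.4117
  grad(y) = -6.3533, v = y - alpha*grad = 2.3875
  prox(v) = soft_thresh(2.3875, 0.2642) = 2.1233
Iteration 3: beta = 0.5, y = 2.1233 + 0.5*(2.1233 - 0.0996) = 3.1352
  grad(y) = 0.5409, v = y - alpha*grad = 3.0521
  prox(v) = soft_thresh(3.0521, 0.2642) = 2.788
Iteration 4: beta = 0.6, y = 2.788 + 0.6*(2.788 - 2.1233) = 3.1867
  grad(y) = 0.7469, v = y - alpha*grad = 3.072
  prox(v) = soft_thresh(3.072, 0.2642) = 2.8078
f(x_4) = 2*2.8078^2 - 12*2.8078 + 1.72*|2.8078| = -13.0967


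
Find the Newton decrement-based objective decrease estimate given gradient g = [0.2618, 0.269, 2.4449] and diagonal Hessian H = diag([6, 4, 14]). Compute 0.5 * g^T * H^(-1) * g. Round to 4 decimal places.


Step 1: H is diagonal, so H^(-1) * g = [0.0436, 0.0673, 0.1746].
Step 2: g^T H^(-1) g = sum_i g_i^2 / H_ii
  = (0.2618)^2/6 + (0.269)^2/4 + (2.4449)^2/14
  = 0.0114 + 0.0181 + 0.427 = 0.4565
Step 3: Objective decrease = 0.5 * g^T H^(-1) g = 0.2282


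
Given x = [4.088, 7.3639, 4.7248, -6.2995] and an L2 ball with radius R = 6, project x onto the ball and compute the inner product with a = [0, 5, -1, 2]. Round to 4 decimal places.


Step 1: Compute ||x|| (intermediates to 6 decimals).
||x|| = sqrt(4.088^2 + 7.3639^2 + 4.7248^2 + (-6.2995)^2) = 11.53023
Step 2: Project.
Since ||x|| > R, scale = R/||x|| = 6/11.53023 = 0.520371, proj(x) = scale * x
proj(x) = [2.127277, 3.83196, 2.458649, -3.278077]
Step 3: Dot product.
a^T * proj(x) = 0*2.127277 + 5*3.83196 - 1*2.458649 + 2*(-3.278077) = 10.145


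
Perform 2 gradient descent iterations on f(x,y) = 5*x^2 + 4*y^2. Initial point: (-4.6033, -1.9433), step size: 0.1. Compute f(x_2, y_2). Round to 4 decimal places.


Gradient descent on f(x,y) = 5*x^2 + 4*y^2.
Starting point: (-4.6033, -1.9433), alpha = 0.1
Step 1: grad_x = 2*5*-4.6033 = -46.033, grad_y = 2*4*-1.9433 = -15.5464
  x_1 = -4.6033 - 0.1*-46.033 = 0.0
  y_1 = -1.9433 - 0.1*-15.5464 = -0.3887
Step 2: grad_x = 2*5*0.0 = 0.0, grad_y = 2*4*-0.3887 = -3.1093
  x_2 = 0.0 - 0.1*0.0 = 0.0
  y_2 = -0.3887 - 0.1*-3.1093 = -0.0777
f(0.0, -0.0777) = 5*0.0^2 + 4*(-0.0777)^2 = 0.0242


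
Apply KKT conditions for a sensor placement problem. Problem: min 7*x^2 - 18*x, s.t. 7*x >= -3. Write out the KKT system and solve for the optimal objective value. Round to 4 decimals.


Step 1: Try lambda = 0 (constraint inactive).
Stationarity: 2*7*x - 18 = 0
x* = 18/(2*7) = 9/7 = 1.2857 (rounded; the exact value 9/7 is used below)
Check constraint: 7*1.2857 = 8.9999 >= -3 -- satisfied.
Step 2: Compute optimal value.
f(x*) = 7*(9/7)^2 - 18*(9/7) = -11.5714


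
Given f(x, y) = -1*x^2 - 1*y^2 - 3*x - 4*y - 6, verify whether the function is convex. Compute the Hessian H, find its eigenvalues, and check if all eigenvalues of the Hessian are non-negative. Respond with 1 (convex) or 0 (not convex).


The Hessian of f(x,y) = -1*x^2 - 1*y^2 - 3*x - 4*y - 6 is:
H = [[-2, 0], [0, -2]]
Trace = -2 - 2 = -4
Determinant = -2*-2 - (0)^2 = 4
Discriminant = (-4)^2 - 4*4 = 0.0
Eigenvalues: lambda_1 = -2.0, lambda_2 = -2.0
The function is not convex.

0


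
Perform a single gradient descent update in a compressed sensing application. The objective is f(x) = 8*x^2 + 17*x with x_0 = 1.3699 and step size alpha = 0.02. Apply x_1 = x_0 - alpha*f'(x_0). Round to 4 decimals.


We compute the gradient at x_0 and apply the update.
f'(x) = 16*x + 17
f'(1.3699) = 16*1.3699 + 17 = 38.9184
x_1 = 1.3699 - 0.02*38.9184 = 0.5915


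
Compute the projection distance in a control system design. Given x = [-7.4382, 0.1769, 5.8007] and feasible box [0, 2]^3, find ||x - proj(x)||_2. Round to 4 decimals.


Project each component onto [0, 2].
clip(-7.4382) = 0.0, clip(0.1769) = 0.1769, clip(5.8007) = 2.0
Projection = [0.0, 0.1769, 2.0]
Squared diffs: [55.3268, 0.0, 14.4453]
Distance = sqrt(69.7721) = 8.353


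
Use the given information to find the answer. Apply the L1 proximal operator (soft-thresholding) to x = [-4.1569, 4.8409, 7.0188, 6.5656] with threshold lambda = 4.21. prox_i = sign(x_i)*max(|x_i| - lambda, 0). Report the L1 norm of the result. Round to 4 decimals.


Soft-thresholding with lambda = 4.21:
prox(-4.1569) = sign(-4.1569)*max(|-4.1569| - 4.21, 0) = 0.0
prox(4.8409) = sign(4.8409)*max(|4.8409| - 4.21, 0) = 0.6309
prox(7.0188) = sign(7.0188)*max(|7.0188| - 4.21, 0) = 2.8088
prox(6.5656) = sign(6.5656)*max(|6.5656| - 4.21, 0) = 2.3556
prox(x) = [0.0, 0.6309, 2.8088, 2.3556]
||prox(x)||_1 = 0.0 + 0.6309 + 2.8088 + 2.3556 = 5.7953


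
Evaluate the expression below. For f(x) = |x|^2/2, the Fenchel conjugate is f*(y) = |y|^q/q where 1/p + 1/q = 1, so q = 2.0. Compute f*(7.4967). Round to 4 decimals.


The conjugate exponent q satisfies 1/p + 1/q = 1.
p = 2, so q = 2/(2 - 1) = 2.0
|y|^q = 7.4967^2.0 = 56.2005
f*(7.4967) = 56.2005 / 2.0 = 28.1003


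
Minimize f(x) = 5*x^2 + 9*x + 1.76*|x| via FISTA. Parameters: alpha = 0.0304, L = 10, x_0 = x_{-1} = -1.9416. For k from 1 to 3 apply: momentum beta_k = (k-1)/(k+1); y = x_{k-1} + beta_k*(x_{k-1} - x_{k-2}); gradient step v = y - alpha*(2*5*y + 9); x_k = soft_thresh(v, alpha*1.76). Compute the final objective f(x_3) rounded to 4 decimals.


FISTA on f(x) = 5*x^2 + 9*x + 1.76*|x|
L = 10, alpha = 0.0304
Iteration 1: beta = 0.0, y = -1.9416 + 0.0*(-1.9416 + 1.9416) = -1.9416
  grad(y) = -10.416, v = y - alpha*grad = -1.625
  prox(v) = soft_thresh(-1.625, 0.0535) = -1.5714
Iteration 2: beta = 0.3333, y = -1.5714 + 0.3333*(-1.5714 + 1.9416) = -1.4481
  grad(y) = -5.4807, v = y - alpha*grad = -1.2815
  prox(v) = soft_thresh(-1.2815, 0.0535) = -1.228
Iteration 3: beta = 0.5, y = -1.228 + 0.5*(-1.228 + 1.5714) = -1.0562
  grad(y) = -1.562, v = y - alpha*grad = -1.0087
  prox(v) = soft_thresh(-1.0087, 0.0535) = -0.9552
f(x_3) = 5*(-0.9552)^2 + 9*(-0.9552) + 1.76*|-0.9552| = -2.3536


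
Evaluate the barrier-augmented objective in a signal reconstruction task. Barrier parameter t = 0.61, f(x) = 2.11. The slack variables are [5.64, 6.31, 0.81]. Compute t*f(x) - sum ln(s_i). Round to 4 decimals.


Step 1: Compute log-barrier.
ln values: [1.7299, 1.8421, -0.2107]
phi = -(1.7299 + 1.8421 - 0.2107) = -3.3613
Step 2: Compute augmented objective.
t*f(x) = 0.61*2.11 = 1.2871
Total = 1.2871 - 3.3613 = -2.0742


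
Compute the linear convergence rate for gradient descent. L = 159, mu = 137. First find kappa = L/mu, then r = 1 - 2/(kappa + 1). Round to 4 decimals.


Step 1: Compute the condition number.
kappa = L/mu = 159/137 = 1.1606
Step 2: Compute the convergence rate.
r = 1 - 2/(kappa + 1) = 1 - 2*mu/(L + mu) = (L - mu)/(L + mu) = 22/296 = 0.0743


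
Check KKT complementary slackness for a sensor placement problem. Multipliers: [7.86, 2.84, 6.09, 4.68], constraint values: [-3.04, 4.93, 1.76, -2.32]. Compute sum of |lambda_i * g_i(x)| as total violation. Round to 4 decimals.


KKT complementary slackness check:
lambda_1 * g_1 = 7.86 * -3.04 = -23.8944
lambda_2 * g_2 = 2.84 * 4.93 = 14.0012
lambda_3 * g_3 = 6.09 * 1.76 = 10.7184
lambda_4 * g_4 = 4.68 * -2.32 = -10.8576
Total violation = 23.8944 + 14.0012 + 10.7184 + 10.8576 = 59.4716


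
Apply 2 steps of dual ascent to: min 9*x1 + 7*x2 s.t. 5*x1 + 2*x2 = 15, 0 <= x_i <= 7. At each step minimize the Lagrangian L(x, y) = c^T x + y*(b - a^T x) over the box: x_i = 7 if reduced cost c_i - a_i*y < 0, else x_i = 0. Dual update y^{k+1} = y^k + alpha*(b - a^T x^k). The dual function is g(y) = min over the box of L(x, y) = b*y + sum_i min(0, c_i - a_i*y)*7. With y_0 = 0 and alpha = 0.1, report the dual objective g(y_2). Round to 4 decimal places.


Dual ascent for LP: min 9*x1 + 7*x2, 5*x1 + 2*x2 = 15, 0 <= x_i <= 7
Step 1: y^k = 0.0, reduced costs: (9.0, 7.0)
  x^k = (0.0, 0.0), subgradient = b - a^T x = 15.0
  y^{k+1} = 0.0 + 0.1*15.0 = 1.5
Step 2: y^k = 1.5, reduced costs: (1.5, 4.0)
  x^k = (0.0, 0.0), subgradient = b - a^T x = 15.0
  y^{k+1} = 1.5 + 0.1*15.0 = 3.0
Dual objective at y_2 = 3.0: reduced costs (-6.0, 1.0), box minimizer x = (7.0, 0.0)
g(y_2) = b*y + (c1 - a1*y)*x1 + (c2 - a2*y)*x2 = 15*3.0 + (-6.0)*7.0 + 1.0*0.0 = 45.0 - 42.0 + 0.0 = 3.0


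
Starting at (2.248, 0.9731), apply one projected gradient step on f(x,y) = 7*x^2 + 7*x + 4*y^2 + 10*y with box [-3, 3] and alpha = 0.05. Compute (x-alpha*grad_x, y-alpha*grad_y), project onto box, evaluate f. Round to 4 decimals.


Step 1: Compute gradient at (2.248, 0.9731).
grad_x = 2*7*2.248 + 7 = 38.472
grad_y = 2*4*0.9731 + 10 = 17.7848
Step 2: Gradient step.
x_raw = 2.248 - 0.05*38.472 = 0.3244
y_raw = 0.9731 - 0.05*17.7848 = 0.0839
Step 3: Project onto [-3, 3].
x_proj = clip(0.3244) = 0.3244
y_proj = clip(0.0839) = 0.0839
Step 4: Evaluate f.
f(0.3244, 0.0839) = 3.8742


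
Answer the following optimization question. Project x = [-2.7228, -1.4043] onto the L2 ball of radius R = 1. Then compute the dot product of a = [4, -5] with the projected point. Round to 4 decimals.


Step 1: Compute ||x|| (intermediates to 6 decimals).
||x|| = sqrt((-2.7228)^2 + (-1.4043)^2) = 3.063609
Step 2: Project.
Since ||x|| > R, scale = R/||x|| = 1/3.063609 = 0.326412, proj(x) = scale * x
proj(x) = [-0.888755, -0.45838]
Step 3: Dot product.
a^T * proj(x) = 4*(-0.888755) - 5*(-0.45838) = -1.2631


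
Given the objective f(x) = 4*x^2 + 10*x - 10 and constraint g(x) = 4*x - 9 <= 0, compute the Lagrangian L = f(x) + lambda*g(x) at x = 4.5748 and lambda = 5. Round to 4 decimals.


Step 1: Evaluate f(x).
f(4.5748) = 4*4.5748^2 + 10*4.5748 - 10 = 119.4632
Step 2: Evaluate g(x).
g(4.5748) = 4*4.5748 - 9 = 9.2992
Step 3: Compute Lagrangian.
L = 119.4632 + 5*9.2992 = 165.9592


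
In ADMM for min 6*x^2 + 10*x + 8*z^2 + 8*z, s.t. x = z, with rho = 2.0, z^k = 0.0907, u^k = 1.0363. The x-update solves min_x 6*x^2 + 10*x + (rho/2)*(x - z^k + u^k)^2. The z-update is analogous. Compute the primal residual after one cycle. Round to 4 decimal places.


ADMM iteration with rho = 2.0, z^k = 0.0907, u^k = 1.0363
Step 1: x-update.
Minimize 6*x^2 + 10*x + (2.0/2)*(x - 0.0907 + 1.0363)^2
FOC: (2*6 + 2.0)*x = -10 + 2.0*(0.0907 - 1.0363)
x^{k+1} = -0.8494
Step 2: z-update.
Minimize 8*z^2 + 8*z + (2.0/2)*(-0.8494 - z + 1.0363)^2
FOC: (2*8 + 2.0)*z = -8 + 2.0*(-0.8494 + 1.0363)
z^{k+1} = -0.4237
Step 3: u-update.
u^{k+1} = 1.0363 - 0.8494 + 0.4237 = 0.6106
Step 4: Primal residual = |-0.8494 + 0.4237| = 0.4257


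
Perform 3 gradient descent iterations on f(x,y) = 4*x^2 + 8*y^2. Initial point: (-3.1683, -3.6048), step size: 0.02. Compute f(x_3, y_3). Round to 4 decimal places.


Gradient descent on f(x,y) = 4*x^2 + 8*y^2.
Starting point: (-3.1683, -3.6048), alpha = 0.02
Step 1: grad_x = 2*4*-3.1683 = -25.3464, grad_y = 2*8*-3.6048 = -57.6768
  x_1 = -3.1683 - 0.02*-25.3464 = -2.6614
  y_1 = -3.6048 - 0.02*-57.6768 = -2.4513
Step 2: grad_x = 2*4*-2.6614 = -21.291, grad_y = 2*8*-2.4513 = -39.2202
  x_2 = -2.6614 - 0.02*-21.291 = -2.2356
  y_2 = -2.4513 - 0.02*-39.2202 = -1.6669
Step 3: grad_x = 2*4*-2.2356 = -17.8844, grad_y = 2*8*-1.6669 = -26.6698
  x_3 = -2.2356 - 0.02*-17.8844 = -1.8779
  y_3 = -1.6669 - 0.02*-26.6698 = -1.1335
f(-1.8779, -1.1335) = 4*(-1.8779)^2 + 8*(-1.1335)^2 = 24.3834


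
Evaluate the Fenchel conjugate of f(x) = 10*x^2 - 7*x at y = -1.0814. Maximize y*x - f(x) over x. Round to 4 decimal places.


f*(y) = sup_x {y*x - a*x^2 - b*x} = sup_x {(y-b)*x - a*x^2}
FOC: (y - b) - 2a*x = 0 => x* = (y - b)/(2a)
x* = (-1.0814 + 7)/(2*10) = 0.2959
f*(-1.0814) = (y-b)^2/(4a) = (-1.0814 + 7)^2/(4*10)
= 35.0298/40 = 0.8757


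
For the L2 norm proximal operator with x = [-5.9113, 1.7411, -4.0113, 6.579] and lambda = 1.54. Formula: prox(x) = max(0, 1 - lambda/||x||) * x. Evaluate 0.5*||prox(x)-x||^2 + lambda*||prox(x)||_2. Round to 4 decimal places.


Step 1: Compute ||x||.
||x|| = 9.8665
Step 2: Compute scaling factor.
scale = max(0, 1 - 1.54/9.8665) = 0.8439
Step 3: prox(x) = [-4.9886, 1.4693, -3.3852, 5.5521]
||prox(x)|| = 8.3265
Step 4: Proximal objective.
0.5*||prox-x||^2 = 1.1858
lambda*||prox|| = 12.8228
Total = 14.0087


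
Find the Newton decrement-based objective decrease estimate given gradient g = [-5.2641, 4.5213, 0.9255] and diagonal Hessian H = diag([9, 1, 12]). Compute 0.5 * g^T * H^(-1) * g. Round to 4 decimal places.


Step 1: H is diagonal, so H^(-1) * g = [-0.5849, 4.5213, 0.0771].
Step 2: g^T H^(-1) g = sum_i g_i^2 / H_ii
  = (-5.2641)^2/9 + (4.5213)^2/1 + (0.9255)^2/12
  = 3.079 + 20.4422 + 0.0714 = 23.5925
Step 3: Objective decrease = 0.5 * g^T H^(-1) g = 11.7963


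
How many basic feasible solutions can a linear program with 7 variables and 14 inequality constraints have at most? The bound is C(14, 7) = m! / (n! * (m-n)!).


Each vertex corresponds to some choice of n active constraints out of m, so the number of vertices is at most C(m, n) = m! / (n!(m-n)!).
m = 14, n = 7
Numerator: 14 * 13 * 12 * 11 * 10 * 9 * 8
Denominator: 7! = 5040
C(14, 7) = 3432


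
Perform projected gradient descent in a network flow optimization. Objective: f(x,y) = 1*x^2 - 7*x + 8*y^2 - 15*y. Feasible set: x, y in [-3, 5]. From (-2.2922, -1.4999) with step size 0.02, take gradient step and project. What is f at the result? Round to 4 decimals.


Step 1: Compute gradient at (-2.2922, -1.4999).
grad_x = 2*1*-2.2922 - 7 = -11.5844
grad_y = 2*8*-1.4999 - 15 = -38.9984
Step 2: Gradient step.
x_raw = -2.2922 - 0.02*-11.5844 = -2.0605
y_raw = -1.4999 - 0.02*-38.9984 = -0.7199
Step 3: Project onto [-3, 5].
x_proj = clip(-2.0605) = -2.0605
y_proj = clip(-0.7199) = -0.7199
Step 4: Evaluate f.
f(-2.0605, -0.7199) = 33.6147


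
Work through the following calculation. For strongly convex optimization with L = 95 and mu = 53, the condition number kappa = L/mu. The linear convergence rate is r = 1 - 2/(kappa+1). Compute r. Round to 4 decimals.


Step 1: Compute the condition number.
kappa = L/mu = 95/53 = 1.7925
Step 2: Compute the convergence rate.
r = 1 - 2/(kappa + 1) = 1 - 2*mu/(L + mu) = (L - mu)/(L + mu) = 42/148 = 0.2838


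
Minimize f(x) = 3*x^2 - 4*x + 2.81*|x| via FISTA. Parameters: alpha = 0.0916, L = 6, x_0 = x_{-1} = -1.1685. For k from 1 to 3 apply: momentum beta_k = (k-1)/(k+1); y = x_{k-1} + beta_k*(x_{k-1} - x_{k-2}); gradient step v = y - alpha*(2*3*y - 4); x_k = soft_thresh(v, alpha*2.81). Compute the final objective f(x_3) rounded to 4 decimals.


FISTA on f(x) = 3*x^2 - 4*x + 2.81*|x|
L = 6, alpha = 0.0916
Iteration 1: beta = 0.0, y = -1.1685 + 0.0*(-1.1685 + 1.1685) = -1.1685
  grad(y) = -11.011, v = y - alpha*grad = -0.1599
  prox(v) = soft_thresh(-0.1599, 0.2574) = 0.0
Iteration 2: beta = 0.3333, y = 0.0 + 0.3333*(0.0 + 1.1685) = 0.3895
  grad(y) = -1.663, v = y - alpha*grad = 0.5418
  prox(v) = soft_thresh(0.5418, 0.2574) = 0.2844
Iteration 3: beta = 0.5, y = 0.2844 + 0.5*(0.2844 - 0.0) = 0.4267
  grad(y) = -1.4401, v = y - alpha*grad = 0.5586
  prox(v) = soft_thresh(0.5586, 0.2574) = 0.3012
f(x_3) = 3*0.3012^2 - 4*0.3012 + 2.81*|0.3012| = -0.0863


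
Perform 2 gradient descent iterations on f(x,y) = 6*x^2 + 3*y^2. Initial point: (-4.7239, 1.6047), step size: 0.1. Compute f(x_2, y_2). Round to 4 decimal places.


Gradient descent on f(x,y) = 6*x^2 + 3*y^2.
Starting point: (-4.7239, 1.6047), alpha = 0.1
Step 1: grad_x = 2*6*-4.7239 = -56.6868, grad_y = 2*3*1.6047 = 9.6282
  x_1 = -4.7239 - 0.1*-56.6868 = 0.9448
  y_1 = 1.6047 - 0.1*9.6282 = 0.6419
Step 2: grad_x = 2*6*0.9448 = 11.3374, grad_y = 2*3*0.6419 = 3.8513
  x_2 = 0.9448 - 0.1*11.3374 = -0.189
  y_2 = 0.6419 - 0.1*3.8513 = 0.2568
f(-0.189, 0.2568) = 6*(-0.189)^2 + 3*0.2568^2 = 0.412


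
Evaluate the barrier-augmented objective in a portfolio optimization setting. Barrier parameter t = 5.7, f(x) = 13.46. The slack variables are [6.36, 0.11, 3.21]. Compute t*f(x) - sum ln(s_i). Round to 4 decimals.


Step 1: Compute log-barrier.
ln values: [1.85, -2.2073, 1.1663]
phi = -(1.85 - 2.2073 + 1.1663) = -0.809
Step 2: Compute augmented objective.
t*f(x) = 5.7*13.46 = 76.722
Total = 76.722 - 0.809 = 75.913


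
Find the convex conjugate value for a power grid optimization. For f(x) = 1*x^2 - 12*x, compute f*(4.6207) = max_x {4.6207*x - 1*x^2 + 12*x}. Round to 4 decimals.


f*(y) = sup_x {y*x - a*x^2 - b*x} = sup_x {(y-b)*x - a*x^2}
FOC: (y - b) - 2a*x = 0 => x* = (y - b)/(2a)
x* = (4.6207 + 12)/(2*1) = 8.3104
f*(4.6207) = (y-b)^2/(4a) = (4.6207 + 12)^2/(4*1)
= 276.2477/4 = 69.0619


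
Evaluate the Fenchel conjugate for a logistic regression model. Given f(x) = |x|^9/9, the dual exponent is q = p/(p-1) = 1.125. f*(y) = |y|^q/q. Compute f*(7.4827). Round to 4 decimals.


The conjugate exponent q satisfies 1/p + 1/q = 1.
p = 9, so q = 9/(9 - 1) = 1.125
|y|^q = 7.4827^1.125 = 9.6231
f*(7.4827) = 9.6231 / 1.125 = 8.5539


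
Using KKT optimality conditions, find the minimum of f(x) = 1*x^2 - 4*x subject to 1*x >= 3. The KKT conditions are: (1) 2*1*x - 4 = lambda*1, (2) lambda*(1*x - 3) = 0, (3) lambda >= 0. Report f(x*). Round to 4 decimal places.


Step 1: Try lambda = 0 (constraint inactive).
x_unc = 4/(2*1) = 2.0
Check: 1*2.0 = 2.0 < 3 -- violated!
Step 2: Constraint must be active: 1*x = 3
x* = 3/1 = 3.0
lambda = (2*1*3.0 - 4)/1 = 2.0
Step 3: Compute optimal value.
f(x*) = 1*3.0^2 - 4*3.0 = -3.0


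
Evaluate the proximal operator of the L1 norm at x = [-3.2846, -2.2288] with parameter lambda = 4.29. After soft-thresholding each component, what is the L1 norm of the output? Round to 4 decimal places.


Soft-thresholding with lambda = 4.29:
prox(-3.2846) = sign(-3.2846)*max(|-3.2846| - 4.29, 0) = 0.0
prox(-2.2288) = sign(-2.2288)*max(|-2.2288| - 4.29, 0) = 0.0
prox(x) = [0.0, 0.0]
||prox(x)||_1 = 0.0 + 0.0 = 0.0


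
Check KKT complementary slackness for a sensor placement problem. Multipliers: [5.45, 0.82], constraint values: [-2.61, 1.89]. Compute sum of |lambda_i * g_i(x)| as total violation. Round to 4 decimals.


KKT complementary slackness check:
lambda_1 * g_1 = 5.45 * -2.61 = -14.2245
lambda_2 * g_2 = 0.82 * 1.89 = 1.5498
Total violation = 14.2245 + 1.5498 = 15.7743


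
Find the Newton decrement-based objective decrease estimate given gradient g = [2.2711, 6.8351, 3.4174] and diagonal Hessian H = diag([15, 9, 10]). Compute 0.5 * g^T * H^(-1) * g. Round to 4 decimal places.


Step 1: H is diagonal, so H^(-1) * g = [0.1514, 0.7595, 0.3417].
Step 2: g^T H^(-1) g = sum_i g_i^2 / H_ii
  = (2.2711)^2/15 + (6.8351)^2/9 + (3.4174)^2/10
  = 0.3439 + 5.191 + 1.1679 = 6.7027
Step 3: Objective decrease = 0.5 * g^T H^(-1) g = 3.3513


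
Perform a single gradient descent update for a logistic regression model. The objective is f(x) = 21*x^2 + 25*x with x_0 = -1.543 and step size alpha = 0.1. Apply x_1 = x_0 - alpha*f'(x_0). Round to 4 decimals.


We compute the gradient at x_0 and apply the update.
f'(x) = 42*x + 25
f'(-1.543) = 42*-1.543 + 25 = -39.806
x_1 = -1.543 - 0.1*-39.806 = 2.4376


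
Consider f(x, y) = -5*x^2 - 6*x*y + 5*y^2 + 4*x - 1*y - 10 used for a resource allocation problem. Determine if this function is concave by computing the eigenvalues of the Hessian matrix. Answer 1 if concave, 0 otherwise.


The Hessian of f(x,y) = -5*x^2 - 6*x*y + 5*y^2 + 4*x - 1*y - 10 is:
H = [[-10, -6], [-6, 10]]
Trace = -10 + 10 = 0
Determinant = -10*10 - (-6)^2 = -136
Discriminant = (0)^2 - 4*-136 = 544.0
Eigenvalues: lambda_1 = -11.6619, lambda_2 = 11.6619
The function is not concave.

0


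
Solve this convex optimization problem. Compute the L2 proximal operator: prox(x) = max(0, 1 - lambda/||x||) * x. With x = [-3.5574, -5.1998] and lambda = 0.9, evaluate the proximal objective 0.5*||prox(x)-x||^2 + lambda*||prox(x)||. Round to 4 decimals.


Step 1: Compute ||x||.
||x|| = 6.3002
Step 2: Compute scaling factor.
scale = max(0, 1 - 0.9/6.3002) = 0.8571
Step 3: prox(x) = [-3.0492, -4.457]
||prox(x)|| = 5.4002
Step 4: Proximal objective.
0.5*||prox-x||^2 = 0.405
lambda*||prox|| = 4.8602
Total = 5.2652


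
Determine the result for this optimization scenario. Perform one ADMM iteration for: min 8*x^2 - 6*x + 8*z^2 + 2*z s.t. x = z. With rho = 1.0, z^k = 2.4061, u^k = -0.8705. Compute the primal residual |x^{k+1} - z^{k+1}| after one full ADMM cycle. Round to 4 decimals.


ADMM iteration with rho = 1.0, z^k = 2.4061, u^k = -0.8705
Step 1: x-update.
Minimize 8*x^2 - 6*x + (1.0/2)*(x - 2.4061 - 0.8705)^2
FOC: (2*8 + 1.0)*x = 6 + 1.0*(2.4061 + 0.8705)
x^{k+1} = 0.5457
Step 2: z-update.
Minimize 8*z^2 + 2*z + (1.0/2)*(0.5457 - z - 0.8705)^2
FOC: (2*8 + 1.0)*z = -2 + 1.0*(0.5457 - 0.8705)
z^{k+1} = -0.1368
Step 3: u-update.
u^{k+1} = -0.8705 + 0.5457 + 0.1368 = -0.1881
Step 4: Primal residual = |0.5457 + 0.1368| = 0.6824


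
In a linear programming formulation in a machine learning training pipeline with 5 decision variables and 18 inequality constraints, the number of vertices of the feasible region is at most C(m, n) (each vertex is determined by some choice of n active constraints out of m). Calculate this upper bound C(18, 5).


Each vertex corresponds to some choice of n active constraints out of m, so the number of vertices is at most C(m, n) = m! / (n!(m-n)!).
m = 18, n = 5
Numerator: 18 * 17 * 16 * 15 * 14
Denominator: 5! = 120
C(18, 5) = 8568


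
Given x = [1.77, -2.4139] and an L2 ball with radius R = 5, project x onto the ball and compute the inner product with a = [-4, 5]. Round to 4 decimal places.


Step 1: Compute ||x|| (intermediates to 6 decimals).
||x|| = sqrt(1.77^2 + (-2.4139)^2) = 2.993295
Step 2: Project.
Since ||x|| <= R, proj = x (no scaling needed).
proj(x) = [1.77, -2.4139]
Step 3: Dot product.
a^T * proj(x) = -4*1.77 + 5*(-2.4139) = -19.1495


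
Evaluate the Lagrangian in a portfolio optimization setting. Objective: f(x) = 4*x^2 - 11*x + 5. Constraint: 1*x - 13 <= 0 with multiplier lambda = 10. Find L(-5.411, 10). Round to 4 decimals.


Step 1: Evaluate f(x).
f(-5.411) = 4*(-5.411)^2 - 11*(-5.411) + 5 = 181.6367
Step 2: Evaluate g(x).
g(-5.411) = 1*-5.411 - 13 = -18.411
Step 3: Compute Lagrangian.
L = 181.6367 + 10*-18.411 = -2.4733


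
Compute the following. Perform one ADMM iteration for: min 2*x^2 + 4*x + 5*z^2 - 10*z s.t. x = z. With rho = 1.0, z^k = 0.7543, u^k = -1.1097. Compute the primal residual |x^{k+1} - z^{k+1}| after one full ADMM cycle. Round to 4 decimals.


ADMM iteration with rho = 1.0, z^k = 0.7543, u^k = -1.1097
Step 1: x-update.
Minimize 2*x^2 + 4*x + (1.0/2)*(x - 0.7543 - 1.1097)^2
FOC: (2*2 + 1.0)*x = -4 + 1.0*(0.7543 + 1.1097)
x^{k+1} = -0.4272
Step 2: z-update.
Minimize 5*z^2 - 10*z + (1.0/2)*(-0.4272 - z - 1.1097)^2
FOC: (2*5 + 1.0)*z = 10 + 1.0*(-0.4272 - 1.1097)
z^{k+1} = 0.7694
Step 3: u-update.
u^{k+1} = -1.1097 - 0.4272 - 0.7694 = -2.3063
Step 4: Primal residual = |-0.4272 - 0.7694| = 1.1966


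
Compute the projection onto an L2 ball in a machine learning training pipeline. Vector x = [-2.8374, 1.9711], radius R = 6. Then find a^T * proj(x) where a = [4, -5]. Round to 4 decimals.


Step 1: Compute ||x|| (intermediates to 6 decimals).
||x|| = sqrt((-2.8374)^2 + 1.9711^2) = 3.454862
Step 2: Project.
Since ||x|| <= R, proj = x (no scaling needed).
proj(x) = [-2.8374, 1.9711]
Step 3: Dot product.
a^T * proj(x) = 4*(-2.8374) - 5*1.9711 = -21.2051


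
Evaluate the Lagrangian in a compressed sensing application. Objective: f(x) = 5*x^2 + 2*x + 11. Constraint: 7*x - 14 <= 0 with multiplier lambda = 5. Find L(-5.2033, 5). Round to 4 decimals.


Step 1: Evaluate f(x).
f(-5.2033) = 5*(-5.2033)^2 + 2*(-5.2033) + 11 = 135.9651
Step 2: Evaluate g(x).
g(-5.2033) = 7*-5.2033 - 14 = -50.4231
Step 3: Compute Lagrangian.
L = 135.9651 + 5*-50.4231 = -116.1504


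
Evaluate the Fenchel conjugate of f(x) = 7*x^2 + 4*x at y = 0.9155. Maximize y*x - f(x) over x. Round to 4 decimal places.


f*(y) = sup_x {y*x - a*x^2 - b*x} = sup_x {(y-b)*x - a*x^2}
FOC: (y - b) - 2a*x = 0 => x* = (y - b)/(2a)
x* = (0.9155 - 4)/(2*7) = -0.2203
f*(0.9155) = (y-b)^2/(4a) = (0.9155 - 4)^2/(4*7)
= 9.5141/28 = 0.3398


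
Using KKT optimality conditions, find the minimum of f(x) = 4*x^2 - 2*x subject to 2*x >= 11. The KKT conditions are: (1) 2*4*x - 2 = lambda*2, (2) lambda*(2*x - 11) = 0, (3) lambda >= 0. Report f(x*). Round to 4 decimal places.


Step 1: Try lambda = 0 (constraint inactive).
x_unc = 2/(2*4) = 0.25
Check: 2*0.25 = 0.5 < 11 -- violated!
Step 2: Constraint must be active: 2*x = 11
x* = 11/2 = 5.5
lambda = (2*4*5.5 - 2)/2 = 21.0
Step 3: Compute optimal value.
f(x*) = 4*5.5^2 - 2*5.5 = 110.0


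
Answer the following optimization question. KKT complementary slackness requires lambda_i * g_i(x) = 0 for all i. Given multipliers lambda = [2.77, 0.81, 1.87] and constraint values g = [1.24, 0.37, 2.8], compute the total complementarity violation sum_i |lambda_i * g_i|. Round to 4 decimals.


KKT complementary slackness check:
lambda_1 * g_1 = 2.77 * 1.24 = 3.4348
lambda_2 * g_2 = 0.81 * 0.37 = 0.2997
lambda_3 * g_3 = 1.87 * 2.8 = 5.236
Total violation = 3.4348 + 0.2997 + 5.236 = 8.9705


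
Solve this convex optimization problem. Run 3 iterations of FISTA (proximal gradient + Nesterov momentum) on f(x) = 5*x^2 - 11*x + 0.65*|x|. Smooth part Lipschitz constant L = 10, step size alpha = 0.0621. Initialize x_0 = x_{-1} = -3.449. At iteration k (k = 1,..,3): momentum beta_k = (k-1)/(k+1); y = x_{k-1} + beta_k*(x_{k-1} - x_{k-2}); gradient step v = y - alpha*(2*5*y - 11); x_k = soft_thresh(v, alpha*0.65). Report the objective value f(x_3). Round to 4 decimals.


FISTA on f(x) = 5*x^2 - 11*x + 0.65*|x|
L = 10, alpha = 0.0621
Iteration 1: beta = 0.0, y = -3.449 + 0.0*(-3.449 + 3.449) = -3.449
  grad(y) = -45.49, v = y - alpha*grad = -0.6241
  prox(v) = soft_thresh(-0.6241, 0.0404) = -0.5837
Iteration 2: beta = 0.3333, y = -0.5837 + 0.3333*(-0.5837 + 3.449) = 0.3714
  grad(y) = -7.2861, v = y - alpha*grad = 0.8239
  prox(v) = soft_thresh(0.8239, 0.0404) = 0.7835
Iteration 3: beta = 0.5, y = 0.7835 + 0.5*(0.7835 + 0.5837) = 1.4671
  grad(y) = 3.6709, v = y - alpha*grad = 1.2391
  prox(v) = soft_thresh(1.2391, 0.0404) = 1.1988
f(x_3) = 5*1.1988^2 - 11*1.1988 + 0.65*|1.1988| = -5.222


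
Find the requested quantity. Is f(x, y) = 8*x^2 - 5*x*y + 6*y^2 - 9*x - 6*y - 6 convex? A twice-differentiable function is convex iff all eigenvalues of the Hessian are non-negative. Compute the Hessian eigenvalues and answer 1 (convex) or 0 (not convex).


The Hessian of f(x,y) = 8*x^2 - 5*x*y + 6*y^2 - 9*x - 6*y - 6 is:
H = [[16, -5], [-5, 12]]
Trace = 16 + 12 = 28
Determinant = 16*12 - (-5)^2 = 167
Discriminant = (28)^2 - 4*167 = 116.0
Eigenvalues: lambda_1 = 8.6148, lambda_2 = 19.3852
The function is convex.

1


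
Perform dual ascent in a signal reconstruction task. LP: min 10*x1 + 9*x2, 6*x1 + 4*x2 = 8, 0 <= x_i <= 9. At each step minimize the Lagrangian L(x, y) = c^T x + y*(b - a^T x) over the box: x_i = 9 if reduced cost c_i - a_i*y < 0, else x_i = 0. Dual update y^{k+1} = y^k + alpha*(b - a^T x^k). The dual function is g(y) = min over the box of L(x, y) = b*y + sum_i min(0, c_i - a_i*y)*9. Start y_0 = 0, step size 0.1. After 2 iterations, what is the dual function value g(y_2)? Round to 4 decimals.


Dual ascent for LP: min 10*x1 + 9*x2, 6*x1 + 4*x2 = 8, 0 <= x_i <= 9
Step 1: y^k = 0.0, reduced costs: (10.0, 9.0)
  x^k = (0.0, 0.0), subgradient = b - a^T x = 8.0
  y^{k+1} = 0.0 + 0.1*8.0 = 0.8
Step 2: y^k = 0.8, reduced costs: (5.2, 5.8)
  x^k = (0.0, 0.0), subgradient = b - a^T x = 8.0
  y^{k+1} = 0.8 + 0.1*8.0 = 1.6
Dual objective at y_2 = 1.6: reduced costs (0.4, 2.6), box minimizer x = (0.0, 0.0)
g(y_2) = b*y + (c1 - a1*y)*x1 + (c2 - a2*y)*x2 = 8*1.6 + 0.4*0.0 + 2.6*0.0 = 12.8 + 0.0 + 0.0 = 12.8


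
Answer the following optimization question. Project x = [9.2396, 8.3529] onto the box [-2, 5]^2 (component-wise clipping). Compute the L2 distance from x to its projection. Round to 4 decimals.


Project each component onto [-2, 5].
clip(9.2396) = 5.0, clip(8.3529) = 5.0
Projection = [5.0, 5.0]
Squared diffs: [17.9742, 11.2419]
Distance = sqrt(29.2161) = 5.4052


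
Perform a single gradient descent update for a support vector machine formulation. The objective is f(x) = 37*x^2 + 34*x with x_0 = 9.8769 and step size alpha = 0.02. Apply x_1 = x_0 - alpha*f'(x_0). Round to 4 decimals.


We compute the gradient at x_0 and apply the update.
f'(x) = 74*x + 34
f'(9.8769) = 74*9.8769 + 34 = 764.8906
x_1 = 9.8769 - 0.02*764.8906 = -5.4209


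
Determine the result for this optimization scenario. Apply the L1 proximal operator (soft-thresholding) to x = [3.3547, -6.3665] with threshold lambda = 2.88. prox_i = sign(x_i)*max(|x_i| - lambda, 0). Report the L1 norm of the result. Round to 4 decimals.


Soft-thresholding with lambda = 2.88:
prox(3.3547) = sign(3.3547)*max(|3.3547| - 2.88, 0) = 0.4747
prox(-6.3665) = sign(-6.3665)*max(|-6.3665| - 2.88, 0) = -3.4865
prox(x) = [0.4747, -3.4865]
||prox(x)||_1 = 0.4747 + 3.4865 = 3.9612


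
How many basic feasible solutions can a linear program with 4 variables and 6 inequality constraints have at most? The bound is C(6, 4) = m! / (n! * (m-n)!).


Each vertex corresponds to some choice of n active constraints out of m, so the number of vertices is at most C(m, n) = m! / (n!(m-n)!).
m = 6, n = 4
Numerator: 6 * 5 * 4 * 3
Denominator: 4! = 24
C(6, 4) = 15


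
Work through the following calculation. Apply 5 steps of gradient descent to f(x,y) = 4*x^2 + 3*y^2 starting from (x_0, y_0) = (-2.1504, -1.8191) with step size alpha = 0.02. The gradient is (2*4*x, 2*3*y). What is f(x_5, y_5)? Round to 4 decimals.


Gradient descent on f(x,y) = 4*x^2 + 3*y^2.
Starting point: (-2.1504, -1.8191), alpha = 0.02
Step 1: grad_x = 2*4*-2.1504 = -17.2032, grad_y = 2*3*-1.8191 = -10.9146
  x_1 = -2.1504 - 0.02*-17.2032 = -1.8063
  y_1 = -1.8191 - 0.02*-10.9146 = -1.6008
Step 2: grad_x = 2*4*-1.8063 = -14.4507, grad_y = 2*3*-1.6008 = -9.6048
  x_2 = -1.8063 - 0.02*-14.4507 = -1.5173
  y_2 = -1.6008 - 0.02*-9.6048 = -1.4087
Step 3: grad_x = 2*4*-1.5173 = -12.1386, grad_y = 2*3*-1.4087 = -8.4523
  x_3 = -1.5173 - 0.02*-12.1386 = -1.2746
  y_3 = -1.4087 - 0.02*-8.4523 = -1.2397
Step 4: grad_x = 2*4*-1.2746 = -10.1964, grad_y = 2*3*-1.2397 = -7.438
  x_4 = -1.2746 - 0.02*-10.1964 = -1.0706
  y_4 = -1.2397 - 0.02*-7.438 = -1.0909
Step 5: grad_x = 2*4*-1.0706 = -8.565, grad_y = 2*3*-1.0909 = -6.5454
  x_5 = -1.0706 - 0.02*-8.565 = -0.8993
  y_5 = -1.0909 - 0.02*-6.5454 = -0.96
f(-0.8993, -0.96) = 4*(-0.8993)^2 + 3*(-0.96)^2 = 5.9999


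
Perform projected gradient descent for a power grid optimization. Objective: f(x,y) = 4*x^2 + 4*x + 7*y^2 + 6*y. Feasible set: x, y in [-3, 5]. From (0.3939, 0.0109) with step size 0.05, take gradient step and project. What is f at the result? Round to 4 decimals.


Step 1: Compute gradient at (0.3939, 0.0109).
grad_x = 2*4*0.3939 + 4 = 7.1512
grad_y = 2*7*0.0109 + 6 = 6.1526
Step 2: Gradient step.
x_raw = 0.3939 - 0.05*7.1512 = 0.0363
y_raw = 0.0109 - 0.05*6.1526 = -0.2967
Step 3: Project onto [-3, 5].
x_proj = clip(0.0363) = 0.0363
y_proj = clip(-0.2967) = -0.2967
Step 4: Evaluate f.
f(0.0363, -0.2967) = -1.0134


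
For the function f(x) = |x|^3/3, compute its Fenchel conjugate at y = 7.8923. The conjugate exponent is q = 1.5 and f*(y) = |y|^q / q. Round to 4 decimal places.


The conjugate exponent q satisfies 1/p + 1/q = 1.
p = 3, so q = 3/(3 - 1) = 1.5
|y|^q = 7.8923^1.5 = 22.172
f*(7.8923) = 22.172 / 1.5 = 14.7814


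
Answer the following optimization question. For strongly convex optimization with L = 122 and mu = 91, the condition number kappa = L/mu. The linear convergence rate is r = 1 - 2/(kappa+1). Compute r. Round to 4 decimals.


Step 1: Compute the condition number.
kappa = L/mu = 122/91 = 1.3407
Step 2: Compute the convergence rate.
r = 1 - 2/(kappa + 1) = 1 - 2*mu/(L + mu) = (L - mu)/(L + mu) = 31/213 = 0.1455


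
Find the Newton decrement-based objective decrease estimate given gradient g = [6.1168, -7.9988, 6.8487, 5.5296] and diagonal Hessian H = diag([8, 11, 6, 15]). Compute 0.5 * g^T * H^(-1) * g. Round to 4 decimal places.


Step 1: H is diagonal, so H^(-1) * g = [0.7646, -0.7272, 1.1415, 0.3686].
Step 2: g^T H^(-1) g = sum_i g_i^2 / H_ii
  = (6.1168)^2/8 + (-7.9988)^2/11 + (6.8487)^2/6 + (5.5296)^2/15
  = 4.6769 + 5.8164 + 7.8174 + 2.0384 = 20.3492
Step 3: Objective decrease = 0.5 * g^T H^(-1) g = 10.1746
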